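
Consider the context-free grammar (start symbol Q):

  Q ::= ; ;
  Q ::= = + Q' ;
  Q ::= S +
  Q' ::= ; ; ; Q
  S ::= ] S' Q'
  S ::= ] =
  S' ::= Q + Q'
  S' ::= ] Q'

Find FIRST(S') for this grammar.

{ ;, =, ] }

From S' ::= Q + Q': add FIRST(Q) = { ;, =, ] }.
S' ::= ] Q' contributes {]}.
Union: FIRST(S') = { ;, =, ] }.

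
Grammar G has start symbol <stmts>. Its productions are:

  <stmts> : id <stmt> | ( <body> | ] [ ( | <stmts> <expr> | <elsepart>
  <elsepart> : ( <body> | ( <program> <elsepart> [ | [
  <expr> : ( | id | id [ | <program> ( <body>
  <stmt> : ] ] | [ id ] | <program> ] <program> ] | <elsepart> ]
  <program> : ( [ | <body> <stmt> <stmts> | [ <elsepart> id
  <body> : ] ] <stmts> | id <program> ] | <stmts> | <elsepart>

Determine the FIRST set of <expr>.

<expr> : ( contributes {(}.
<expr> : id contributes {id}.
<expr> : id [ contributes {id}.
From <expr> : <program> ( <body>: add FIRST(<program>) = { (, [, ], id }.
Union: FIRST(<expr>) = { (, [, ], id }.

{ (, [, ], id }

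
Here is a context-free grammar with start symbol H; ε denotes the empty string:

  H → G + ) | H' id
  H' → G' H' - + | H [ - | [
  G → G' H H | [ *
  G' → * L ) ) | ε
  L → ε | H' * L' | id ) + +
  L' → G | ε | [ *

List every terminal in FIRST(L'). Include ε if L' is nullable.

{ *, [, ε }

From L' → G: add FIRST(G) = { *, [ }.
L' → ε contributes ε.
L' → [ * contributes {[}.
Union: FIRST(L') = { *, [, ε }.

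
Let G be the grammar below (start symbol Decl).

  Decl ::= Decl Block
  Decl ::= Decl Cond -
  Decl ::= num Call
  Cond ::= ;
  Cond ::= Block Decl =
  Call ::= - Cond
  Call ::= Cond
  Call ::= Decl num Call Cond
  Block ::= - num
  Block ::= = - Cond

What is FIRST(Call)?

{ -, ;, =, num }

Call ::= - Cond contributes {-}.
From Call ::= Cond: add FIRST(Cond) = { -, ;, = }.
From Call ::= Decl num Call Cond: add FIRST(Decl) = { num }.
Union: FIRST(Call) = { -, ;, =, num }.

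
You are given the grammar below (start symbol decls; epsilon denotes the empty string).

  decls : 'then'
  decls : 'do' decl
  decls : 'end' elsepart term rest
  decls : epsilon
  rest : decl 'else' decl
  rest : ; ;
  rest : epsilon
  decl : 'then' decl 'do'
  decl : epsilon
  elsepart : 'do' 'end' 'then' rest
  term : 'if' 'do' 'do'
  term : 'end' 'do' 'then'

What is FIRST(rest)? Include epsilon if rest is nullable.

{ 'else', 'then', ;, epsilon }

From rest : decl 'else' decl: decl nullable, take FIRST(decl) ∪ {'else'} = { 'else', 'then' }.
rest : ; ; contributes {;}.
rest : epsilon contributes epsilon.
Union: FIRST(rest) = { 'else', 'then', ;, epsilon }.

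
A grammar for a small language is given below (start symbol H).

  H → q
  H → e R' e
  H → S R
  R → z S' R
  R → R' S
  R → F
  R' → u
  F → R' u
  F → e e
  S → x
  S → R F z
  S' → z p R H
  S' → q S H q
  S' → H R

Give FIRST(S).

{ e, u, x, z }

S → x contributes {x}.
From S → R F z: add FIRST(R) = { e, u, z }.
Union: FIRST(S) = { e, u, x, z }.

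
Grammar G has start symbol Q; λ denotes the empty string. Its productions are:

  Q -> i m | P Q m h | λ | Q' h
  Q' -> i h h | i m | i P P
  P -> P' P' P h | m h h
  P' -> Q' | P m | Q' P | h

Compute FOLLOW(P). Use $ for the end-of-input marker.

{ h, i, m }

In Q -> P Q m h: add FIRST(Q m h) = { h, i, m }.
In Q' -> i P P: add FIRST(P) = { h, i, m }.
In Q' -> i P P: P is at the end, add FOLLOW(Q') = { h, i, m }.
In P -> P' P' P h: add FIRST(h) = { h }.
In P' -> P m: add FIRST(m) = { m }.
In P' -> Q' P: P is at the end, add FOLLOW(P') = { h, i, m }.
Union: FOLLOW(P) = { h, i, m }.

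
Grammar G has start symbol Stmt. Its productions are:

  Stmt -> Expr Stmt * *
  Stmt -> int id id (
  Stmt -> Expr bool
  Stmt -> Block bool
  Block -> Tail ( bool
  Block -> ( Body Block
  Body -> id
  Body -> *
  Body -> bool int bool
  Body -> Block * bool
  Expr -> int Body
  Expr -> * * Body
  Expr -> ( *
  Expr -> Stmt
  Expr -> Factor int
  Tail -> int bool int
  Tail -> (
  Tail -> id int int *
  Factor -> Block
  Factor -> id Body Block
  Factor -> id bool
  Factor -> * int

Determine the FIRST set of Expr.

{ (, *, id, int }

Expr -> int Body contributes {int}.
Expr -> * * Body contributes {*}.
Expr -> ( * contributes {(}.
From Expr -> Stmt: add FIRST(Stmt) = { (, *, id, int }.
From Expr -> Factor int: add FIRST(Factor) = { (, *, id, int }.
Union: FIRST(Expr) = { (, *, id, int }.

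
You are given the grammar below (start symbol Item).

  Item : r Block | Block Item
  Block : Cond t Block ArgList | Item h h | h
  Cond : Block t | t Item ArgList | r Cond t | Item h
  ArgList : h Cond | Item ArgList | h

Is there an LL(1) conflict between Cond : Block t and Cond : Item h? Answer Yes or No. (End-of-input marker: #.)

Yes

FIRST(Block t) = { h, r, t } and FIRST(Item h) = { h, r, t }.
Both contain h, so the two alternatives are not disjoint — LL(1) conflict.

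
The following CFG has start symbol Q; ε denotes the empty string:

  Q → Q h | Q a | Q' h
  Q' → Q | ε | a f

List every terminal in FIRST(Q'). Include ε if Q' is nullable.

{ a, h, ε }

From Q' → Q: add FIRST(Q) = { a, h }.
Q' → ε contributes ε.
Q' → a f contributes {a}.
Union: FIRST(Q') = { a, h, ε }.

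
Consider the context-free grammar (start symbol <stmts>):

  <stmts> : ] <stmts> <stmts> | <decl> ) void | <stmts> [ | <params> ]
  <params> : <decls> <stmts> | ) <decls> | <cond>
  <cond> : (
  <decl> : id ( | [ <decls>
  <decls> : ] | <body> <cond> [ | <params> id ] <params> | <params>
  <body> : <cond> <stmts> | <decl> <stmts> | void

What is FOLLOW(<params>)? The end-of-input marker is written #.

In <stmts> : <params> ]: add FIRST(]) = { ] }.
In <decls> : <params> id ] <params>: add FIRST(id ] <params>) = { id }.
In <decls> : <params> id ] <params>: <params> is at the end, add FOLLOW(<decls>) = { (, ), [, ], id, void }.
In <decls> : <params>: <params> is at the end, add FOLLOW(<decls>) = { (, ), [, ], id, void }.
Union: FOLLOW(<params>) = { (, ), [, ], id, void }.

{ (, ), [, ], id, void }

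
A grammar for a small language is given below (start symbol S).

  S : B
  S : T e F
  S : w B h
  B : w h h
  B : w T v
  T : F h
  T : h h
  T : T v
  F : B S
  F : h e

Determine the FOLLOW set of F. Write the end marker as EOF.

{ EOF, h }

In S : T e F: F is at the end, add FOLLOW(S) = { EOF, h }.
In T : F h: add FIRST(h) = { h }.
Union: FOLLOW(F) = { EOF, h }.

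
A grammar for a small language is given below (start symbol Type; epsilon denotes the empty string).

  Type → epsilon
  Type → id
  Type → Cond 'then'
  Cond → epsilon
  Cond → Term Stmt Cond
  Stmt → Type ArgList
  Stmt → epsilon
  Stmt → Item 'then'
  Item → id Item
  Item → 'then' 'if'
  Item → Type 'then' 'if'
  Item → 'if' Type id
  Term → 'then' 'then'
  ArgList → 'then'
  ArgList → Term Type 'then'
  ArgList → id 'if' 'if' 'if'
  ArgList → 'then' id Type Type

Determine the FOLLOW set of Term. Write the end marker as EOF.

{ 'if', 'then', id }

In Cond → Term Stmt Cond: add FIRST(Stmt Cond)\{epsilon} = { 'if', 'then', id }.
  Since Stmt Cond is nullable, also add FOLLOW(Cond) = { 'then' }.
In ArgList → Term Type 'then': add FIRST(Type 'then') = { 'then', id }.
Union: FOLLOW(Term) = { 'if', 'then', id }.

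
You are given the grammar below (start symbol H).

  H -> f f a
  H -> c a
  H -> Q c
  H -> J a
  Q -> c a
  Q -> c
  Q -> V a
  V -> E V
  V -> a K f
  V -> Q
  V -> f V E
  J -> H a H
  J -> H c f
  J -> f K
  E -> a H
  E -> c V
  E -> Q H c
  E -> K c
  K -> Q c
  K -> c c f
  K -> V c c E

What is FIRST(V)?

{ a, c, f }

From V -> E V: add FIRST(E) = { a, c, f }.
V -> a K f contributes {a}.
From V -> Q: add FIRST(Q) = { a, c, f }.
V -> f V E contributes {f}.
Union: FIRST(V) = { a, c, f }.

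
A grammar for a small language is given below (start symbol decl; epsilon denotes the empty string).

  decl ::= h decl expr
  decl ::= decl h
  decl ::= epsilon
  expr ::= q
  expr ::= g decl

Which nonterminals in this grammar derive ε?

{ decl }

Directly nullable (have an epsilon-production): decl.
No other nonterminal has a production whose RHS symbols are all nullable.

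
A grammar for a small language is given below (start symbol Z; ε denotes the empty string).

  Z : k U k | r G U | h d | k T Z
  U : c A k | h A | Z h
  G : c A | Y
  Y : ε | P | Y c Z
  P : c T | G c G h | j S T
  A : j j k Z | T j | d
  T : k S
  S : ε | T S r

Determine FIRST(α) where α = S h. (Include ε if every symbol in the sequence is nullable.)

{ h, k }

Add FIRST(S)\{ε} = { k }; S is nullable, continue.
h is a terminal; add {h} and stop.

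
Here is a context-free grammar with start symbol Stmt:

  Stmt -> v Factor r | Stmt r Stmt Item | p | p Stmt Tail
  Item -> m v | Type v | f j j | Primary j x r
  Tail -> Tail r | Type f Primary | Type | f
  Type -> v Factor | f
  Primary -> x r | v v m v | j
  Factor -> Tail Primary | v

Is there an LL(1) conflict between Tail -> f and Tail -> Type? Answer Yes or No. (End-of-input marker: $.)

FIRST(f) = { f } and FIRST(Type) = { f, v }.
Both contain f, so the two alternatives are not disjoint — LL(1) conflict.

Yes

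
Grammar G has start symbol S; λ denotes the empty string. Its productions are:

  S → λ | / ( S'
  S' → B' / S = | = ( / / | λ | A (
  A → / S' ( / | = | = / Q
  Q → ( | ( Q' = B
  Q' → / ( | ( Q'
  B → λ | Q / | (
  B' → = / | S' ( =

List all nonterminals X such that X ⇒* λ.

{ B, S, S' }

Directly nullable (have an λ-production): S, S', B.
No other nonterminal has a production whose RHS symbols are all nullable.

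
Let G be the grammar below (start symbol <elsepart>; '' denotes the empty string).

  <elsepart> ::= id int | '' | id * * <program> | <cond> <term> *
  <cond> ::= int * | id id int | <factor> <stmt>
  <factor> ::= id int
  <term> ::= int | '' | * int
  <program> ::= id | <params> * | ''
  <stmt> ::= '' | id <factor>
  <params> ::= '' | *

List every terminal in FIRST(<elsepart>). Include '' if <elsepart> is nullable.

{ id, int, '' }

<elsepart> ::= id int contributes {id}.
<elsepart> ::= '' contributes ''.
<elsepart> ::= id * * <program> contributes {id}.
From <elsepart> ::= <cond> <term> *: add FIRST(<cond>) = { id, int }.
Union: FIRST(<elsepart>) = { id, int, '' }.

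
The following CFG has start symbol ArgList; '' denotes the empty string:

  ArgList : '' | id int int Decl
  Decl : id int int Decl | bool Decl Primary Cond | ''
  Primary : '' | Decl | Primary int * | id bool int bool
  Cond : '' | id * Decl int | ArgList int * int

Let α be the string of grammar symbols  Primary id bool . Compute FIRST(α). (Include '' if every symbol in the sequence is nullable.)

Add FIRST(Primary)\{''} = { bool, id, int }; Primary is nullable, continue.
id is a terminal; add {id} and stop.

{ bool, id, int }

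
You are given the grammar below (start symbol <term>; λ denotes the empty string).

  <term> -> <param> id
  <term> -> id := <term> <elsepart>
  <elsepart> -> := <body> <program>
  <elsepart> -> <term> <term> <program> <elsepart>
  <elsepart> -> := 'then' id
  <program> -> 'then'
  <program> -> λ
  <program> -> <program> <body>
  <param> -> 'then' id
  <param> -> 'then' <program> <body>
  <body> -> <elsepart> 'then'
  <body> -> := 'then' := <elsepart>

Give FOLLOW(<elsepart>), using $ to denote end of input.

{ $, 'then', :=, id }

In <term> -> id := <term> <elsepart>: <elsepart> is at the end, add FOLLOW(<term>) = { $, 'then', :=, id }.
In <elsepart> -> <term> <term> <program> <elsepart>: <elsepart> is at the end, add FOLLOW(<elsepart>) = { $, 'then', :=, id }.
In <body> -> <elsepart> 'then': add FIRST('then') = { 'then' }.
In <body> -> := 'then' := <elsepart>: <elsepart> is at the end, add FOLLOW(<body>) = { $, 'then', :=, id }.
Union: FOLLOW(<elsepart>) = { $, 'then', :=, id }.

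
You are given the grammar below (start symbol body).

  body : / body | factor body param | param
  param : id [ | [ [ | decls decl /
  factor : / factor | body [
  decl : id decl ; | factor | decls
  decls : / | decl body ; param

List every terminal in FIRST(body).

{ /, [, id }

body : / body contributes {/}.
From body : factor body param: add FIRST(factor) = { /, [, id }.
From body : param: add FIRST(param) = { /, [, id }.
Union: FIRST(body) = { /, [, id }.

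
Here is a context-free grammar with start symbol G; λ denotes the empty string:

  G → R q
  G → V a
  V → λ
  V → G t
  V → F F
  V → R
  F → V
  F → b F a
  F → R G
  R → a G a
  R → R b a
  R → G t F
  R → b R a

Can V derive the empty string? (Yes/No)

Yes

V has an λ-production, so V ⇒ λ.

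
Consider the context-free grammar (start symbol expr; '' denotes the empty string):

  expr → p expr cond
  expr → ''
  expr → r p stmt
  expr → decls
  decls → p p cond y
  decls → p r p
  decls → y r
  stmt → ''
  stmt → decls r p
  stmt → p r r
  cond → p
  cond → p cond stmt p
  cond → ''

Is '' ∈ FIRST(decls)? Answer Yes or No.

No

Nullable nonterminals: cond, expr, stmt.
No production of decls has an RHS whose symbols are all nullable, so decls is not nullable.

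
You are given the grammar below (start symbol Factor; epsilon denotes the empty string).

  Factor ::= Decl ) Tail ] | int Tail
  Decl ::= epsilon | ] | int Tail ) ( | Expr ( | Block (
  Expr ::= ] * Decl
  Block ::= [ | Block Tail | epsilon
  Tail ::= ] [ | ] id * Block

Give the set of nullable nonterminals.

{ Block, Decl }

Directly nullable (have an epsilon-production): Decl, Block.
No other nonterminal has a production whose RHS symbols are all nullable.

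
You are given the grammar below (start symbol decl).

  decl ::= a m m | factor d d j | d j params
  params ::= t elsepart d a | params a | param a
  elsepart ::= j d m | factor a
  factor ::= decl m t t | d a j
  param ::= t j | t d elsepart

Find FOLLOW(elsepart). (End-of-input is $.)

{ a, d }

In params ::= t elsepart d a: add FIRST(d a) = { d }.
In param ::= t d elsepart: elsepart is at the end, add FOLLOW(param) = { a }.
Union: FOLLOW(elsepart) = { a, d }.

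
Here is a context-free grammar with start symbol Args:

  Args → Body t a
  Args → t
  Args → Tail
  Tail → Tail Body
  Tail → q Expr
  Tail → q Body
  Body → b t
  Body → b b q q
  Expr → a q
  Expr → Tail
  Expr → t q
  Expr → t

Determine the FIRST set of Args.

From Args → Body t a: add FIRST(Body) = { b }.
Args → t contributes {t}.
From Args → Tail: add FIRST(Tail) = { q }.
Union: FIRST(Args) = { b, q, t }.

{ b, q, t }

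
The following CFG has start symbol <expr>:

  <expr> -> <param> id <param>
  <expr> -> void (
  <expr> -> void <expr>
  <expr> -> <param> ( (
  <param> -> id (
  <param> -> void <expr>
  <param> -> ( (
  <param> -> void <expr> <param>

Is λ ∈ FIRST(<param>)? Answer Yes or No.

No nonterminal in this grammar is nullable.
No production of <param> has an RHS whose symbols are all nullable, so <param> is not nullable.

No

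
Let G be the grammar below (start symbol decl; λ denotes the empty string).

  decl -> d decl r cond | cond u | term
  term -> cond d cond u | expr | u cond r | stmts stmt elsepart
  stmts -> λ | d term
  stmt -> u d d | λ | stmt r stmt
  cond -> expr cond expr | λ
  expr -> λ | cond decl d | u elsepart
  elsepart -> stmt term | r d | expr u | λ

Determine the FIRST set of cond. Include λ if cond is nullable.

From cond -> expr cond expr: expr, cond, expr nullable, take FIRST(expr) ∪ FIRST(cond) ∪ FIRST(expr) = { d, r, u }; also λ since the whole RHS is nullable.
cond -> λ contributes λ.
Union: FIRST(cond) = { d, r, u, λ }.

{ d, r, u, λ }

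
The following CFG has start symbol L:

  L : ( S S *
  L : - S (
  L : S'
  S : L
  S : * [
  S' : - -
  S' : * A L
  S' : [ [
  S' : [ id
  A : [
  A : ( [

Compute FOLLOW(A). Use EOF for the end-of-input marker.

{ (, *, -, [ }

In S' : * A L: add FIRST(L) = { (, *, -, [ }.
Union: FOLLOW(A) = { (, *, -, [ }.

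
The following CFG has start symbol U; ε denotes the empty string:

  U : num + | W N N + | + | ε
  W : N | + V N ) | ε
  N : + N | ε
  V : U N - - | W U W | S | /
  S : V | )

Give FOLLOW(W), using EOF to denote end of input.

In U : W N N +: add FIRST(N N +) = { + }.
In V : W U W: add FIRST(U W)\{ε} = { +, num }.
  Since U W is nullable, also add FOLLOW(V) = { ), + }.
In V : W U W: W is at the end, add FOLLOW(V) = { ), + }.
Union: FOLLOW(W) = { ), +, num }.

{ ), +, num }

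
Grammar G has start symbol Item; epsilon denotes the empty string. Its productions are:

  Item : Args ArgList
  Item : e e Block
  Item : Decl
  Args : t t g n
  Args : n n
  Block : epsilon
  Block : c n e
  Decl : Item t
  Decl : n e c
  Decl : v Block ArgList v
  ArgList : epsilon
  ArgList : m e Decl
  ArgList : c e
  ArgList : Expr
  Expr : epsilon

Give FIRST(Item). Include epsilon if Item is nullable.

From Item : Args ArgList: add FIRST(Args) = { n, t }.
Item : e e Block contributes {e}.
From Item : Decl: add FIRST(Decl) = { e, n, t, v }.
Union: FIRST(Item) = { e, n, t, v }.

{ e, n, t, v }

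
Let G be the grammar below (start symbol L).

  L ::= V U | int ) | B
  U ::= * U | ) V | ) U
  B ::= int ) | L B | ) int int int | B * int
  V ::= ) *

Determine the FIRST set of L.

From L ::= V U: add FIRST(V) = { ) }.
L ::= int ) contributes {int}.
From L ::= B: add FIRST(B) = { ), int }.
Union: FIRST(L) = { ), int }.

{ ), int }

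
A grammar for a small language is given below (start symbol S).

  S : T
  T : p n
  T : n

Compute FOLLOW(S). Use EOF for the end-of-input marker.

{ EOF }

S is the start symbol, so EOF ∈ FOLLOW(S).
Union: FOLLOW(S) = { EOF }.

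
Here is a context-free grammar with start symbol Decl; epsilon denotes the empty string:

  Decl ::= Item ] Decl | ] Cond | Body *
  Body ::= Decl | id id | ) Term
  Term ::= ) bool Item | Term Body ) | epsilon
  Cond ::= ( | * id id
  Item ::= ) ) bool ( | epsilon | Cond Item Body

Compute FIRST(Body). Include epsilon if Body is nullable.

From Body ::= Decl: add FIRST(Decl) = { (, ), *, ], id }.
Body ::= id id contributes {id}.
Body ::= ) Term contributes {)}.
Union: FIRST(Body) = { (, ), *, ], id }.

{ (, ), *, ], id }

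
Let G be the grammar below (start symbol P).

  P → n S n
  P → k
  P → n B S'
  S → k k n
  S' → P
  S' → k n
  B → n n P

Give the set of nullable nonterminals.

{ } (none)

No nonterminal has an empty production or an RHS whose symbols are all nullable.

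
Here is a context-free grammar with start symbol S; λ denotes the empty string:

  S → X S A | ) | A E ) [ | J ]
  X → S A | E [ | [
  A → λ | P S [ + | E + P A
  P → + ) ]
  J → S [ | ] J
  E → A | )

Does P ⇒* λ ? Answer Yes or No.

Nullable nonterminals: A, E.
No production of P has an RHS whose symbols are all nullable, so P is not nullable.

No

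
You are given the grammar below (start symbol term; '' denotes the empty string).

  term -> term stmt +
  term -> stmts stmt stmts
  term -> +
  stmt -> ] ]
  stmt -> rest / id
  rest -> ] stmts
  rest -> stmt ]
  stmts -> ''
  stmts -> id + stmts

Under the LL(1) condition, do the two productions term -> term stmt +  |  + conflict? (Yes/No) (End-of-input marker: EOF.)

Yes

FIRST(term stmt +) = { +, ], id } and FIRST(+) = { + }.
Both contain +, so the two alternatives are not disjoint — LL(1) conflict.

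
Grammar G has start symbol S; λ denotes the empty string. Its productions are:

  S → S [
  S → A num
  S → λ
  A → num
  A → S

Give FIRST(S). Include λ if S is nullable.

{ [, num, λ }

From S → S [: S nullable, take FIRST(S) ∪ {[} = { [, num }.
From S → A num: A nullable, take FIRST(A) ∪ {num} = { [, num }.
S → λ contributes λ.
Union: FIRST(S) = { [, num, λ }.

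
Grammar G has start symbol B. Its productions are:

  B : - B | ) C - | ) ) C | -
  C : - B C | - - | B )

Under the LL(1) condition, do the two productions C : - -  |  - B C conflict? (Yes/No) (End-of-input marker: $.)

FIRST(- -) = { - } and FIRST(- B C) = { - }.
Both contain -, so the two alternatives are not disjoint — LL(1) conflict.

Yes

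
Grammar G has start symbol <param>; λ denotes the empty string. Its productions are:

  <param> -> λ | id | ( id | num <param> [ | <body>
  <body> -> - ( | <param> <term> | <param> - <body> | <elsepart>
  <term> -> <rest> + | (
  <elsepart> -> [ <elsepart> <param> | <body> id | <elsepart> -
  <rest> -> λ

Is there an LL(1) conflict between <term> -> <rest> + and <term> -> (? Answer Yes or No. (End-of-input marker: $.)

FIRST(<rest> +) = { + } and FIRST(() = { ( }.
The FIRST sets are disjoint and neither alternative is nullable — no conflict.

No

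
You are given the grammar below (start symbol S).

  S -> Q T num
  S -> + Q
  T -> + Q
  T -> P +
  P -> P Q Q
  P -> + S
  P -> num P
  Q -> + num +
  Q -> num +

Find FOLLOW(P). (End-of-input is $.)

In T -> P +: add FIRST(+) = { + }.
In P -> P Q Q: add FIRST(Q Q) = { +, num }.
In P -> num P: P is at the end, add FOLLOW(P) = { +, num }.
Union: FOLLOW(P) = { +, num }.

{ +, num }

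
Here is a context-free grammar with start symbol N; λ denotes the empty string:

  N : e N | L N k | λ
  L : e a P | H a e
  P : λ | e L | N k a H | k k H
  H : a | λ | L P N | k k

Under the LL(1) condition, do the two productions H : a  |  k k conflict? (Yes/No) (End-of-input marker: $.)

No

FIRST(a) = { a } and FIRST(k k) = { k }.
The FIRST sets are disjoint and neither alternative is nullable — no conflict.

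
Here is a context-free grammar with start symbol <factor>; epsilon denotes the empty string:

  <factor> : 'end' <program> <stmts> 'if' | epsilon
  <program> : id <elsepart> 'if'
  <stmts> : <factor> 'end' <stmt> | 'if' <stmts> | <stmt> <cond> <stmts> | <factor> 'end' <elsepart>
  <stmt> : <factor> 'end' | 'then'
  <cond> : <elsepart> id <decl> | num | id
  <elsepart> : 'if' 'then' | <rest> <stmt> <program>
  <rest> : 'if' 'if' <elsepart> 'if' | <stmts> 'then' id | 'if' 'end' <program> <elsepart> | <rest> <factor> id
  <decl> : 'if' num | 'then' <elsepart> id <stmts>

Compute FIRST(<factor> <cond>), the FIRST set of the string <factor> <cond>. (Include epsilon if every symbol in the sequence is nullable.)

Add FIRST(<factor>)\{epsilon} = { 'end' }; <factor> is nullable, continue.
Add FIRST(<cond>) = { 'end', 'if', 'then', id, num }; <cond> is not nullable, stop.

{ 'end', 'if', 'then', id, num }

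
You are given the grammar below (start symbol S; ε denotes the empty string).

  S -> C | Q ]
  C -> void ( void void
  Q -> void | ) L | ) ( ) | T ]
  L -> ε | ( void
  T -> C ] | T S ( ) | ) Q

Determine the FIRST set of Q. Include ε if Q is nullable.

Q -> void contributes {void}.
Q -> ) L contributes {)}.
Q -> ) ( ) contributes {)}.
From Q -> T ]: add FIRST(T) = { ), void }.
Union: FIRST(Q) = { ), void }.

{ ), void }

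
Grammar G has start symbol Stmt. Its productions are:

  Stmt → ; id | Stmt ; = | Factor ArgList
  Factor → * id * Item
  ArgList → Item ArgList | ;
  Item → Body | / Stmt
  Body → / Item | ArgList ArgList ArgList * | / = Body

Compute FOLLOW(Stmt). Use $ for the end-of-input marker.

{ $, /, ; }

Stmt is the start symbol, so $ ∈ FOLLOW(Stmt).
In Stmt → Stmt ; =: add FIRST(; =) = { ; }.
In Item → / Stmt: Stmt is at the end, add FOLLOW(Item) = { /, ; }.
Union: FOLLOW(Stmt) = { $, /, ; }.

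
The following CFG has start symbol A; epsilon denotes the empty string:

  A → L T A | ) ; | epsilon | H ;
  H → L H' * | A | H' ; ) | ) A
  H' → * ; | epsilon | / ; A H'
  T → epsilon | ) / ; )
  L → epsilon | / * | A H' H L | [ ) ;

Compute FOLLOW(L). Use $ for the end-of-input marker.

{ $, ), *, /, ;, [ }

In A → L T A: add FIRST(T A)\{epsilon} = { ), *, /, ;, [ }.
  Since T A is nullable, also add FOLLOW(A) = { $, ), *, /, ;, [ }.
In H → L H' *: add FIRST(H' *) = { *, / }.
In L → A H' H L: L is at the end, add FOLLOW(L) = { $, ), *, /, ;, [ }.
Union: FOLLOW(L) = { $, ), *, /, ;, [ }.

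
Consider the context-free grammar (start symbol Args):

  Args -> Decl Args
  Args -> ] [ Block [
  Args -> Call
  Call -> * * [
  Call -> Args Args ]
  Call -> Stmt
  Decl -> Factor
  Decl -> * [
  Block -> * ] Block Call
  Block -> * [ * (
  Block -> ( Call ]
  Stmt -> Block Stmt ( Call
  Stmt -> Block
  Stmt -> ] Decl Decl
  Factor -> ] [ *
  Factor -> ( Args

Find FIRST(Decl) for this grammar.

{ (, *, ] }

From Decl -> Factor: add FIRST(Factor) = { (, ] }.
Decl -> * [ contributes {*}.
Union: FIRST(Decl) = { (, *, ] }.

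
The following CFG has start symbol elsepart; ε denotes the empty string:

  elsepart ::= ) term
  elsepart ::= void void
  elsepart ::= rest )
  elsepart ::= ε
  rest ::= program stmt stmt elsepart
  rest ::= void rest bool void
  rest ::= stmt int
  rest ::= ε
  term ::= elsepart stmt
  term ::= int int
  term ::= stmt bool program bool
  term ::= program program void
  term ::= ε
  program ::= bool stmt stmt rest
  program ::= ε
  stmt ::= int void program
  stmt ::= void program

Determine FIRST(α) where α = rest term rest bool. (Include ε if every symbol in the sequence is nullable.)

Add FIRST(rest)\{ε} = { bool, int, void }; rest is nullable, continue.
Add FIRST(term)\{ε} = { ), bool, int, void }; term is nullable, continue.
Add FIRST(rest)\{ε} = { bool, int, void }; rest is nullable, continue.
bool is a terminal; add {bool} and stop.

{ ), bool, int, void }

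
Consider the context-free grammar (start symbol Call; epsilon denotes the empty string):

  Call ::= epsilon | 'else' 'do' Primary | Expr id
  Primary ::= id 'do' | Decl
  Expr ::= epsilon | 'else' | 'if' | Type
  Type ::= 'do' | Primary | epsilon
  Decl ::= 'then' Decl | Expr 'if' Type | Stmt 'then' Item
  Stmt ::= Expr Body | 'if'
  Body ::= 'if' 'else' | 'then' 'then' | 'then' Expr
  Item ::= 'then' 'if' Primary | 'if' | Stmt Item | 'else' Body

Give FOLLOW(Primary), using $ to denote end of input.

In Call ::= 'else' 'do' Primary: Primary is at the end, add FOLLOW(Call) = { $ }.
In Type ::= Primary: Primary is at the end, add FOLLOW(Type) = { $, 'do', 'else', 'if', 'then', id }.
In Item ::= 'then' 'if' Primary: Primary is at the end, add FOLLOW(Item) = { $, 'do', 'else', 'if', 'then', id }.
Union: FOLLOW(Primary) = { $, 'do', 'else', 'if', 'then', id }.

{ $, 'do', 'else', 'if', 'then', id }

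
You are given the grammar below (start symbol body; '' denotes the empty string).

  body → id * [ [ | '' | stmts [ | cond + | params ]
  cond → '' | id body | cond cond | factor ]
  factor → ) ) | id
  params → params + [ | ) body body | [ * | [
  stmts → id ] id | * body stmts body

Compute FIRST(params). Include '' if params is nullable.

{ ), [ }

From params → params + [: add FIRST(params) = { ), [ }.
params → ) body body contributes {)}.
params → [ * contributes {[}.
params → [ contributes {[}.
Union: FIRST(params) = { ), [ }.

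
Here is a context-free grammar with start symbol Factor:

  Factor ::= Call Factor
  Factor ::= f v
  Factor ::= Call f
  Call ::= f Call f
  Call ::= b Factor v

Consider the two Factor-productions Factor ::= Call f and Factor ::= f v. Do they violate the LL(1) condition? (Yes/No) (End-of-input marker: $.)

FIRST(Call f) = { b, f } and FIRST(f v) = { f }.
Both contain f, so the two alternatives are not disjoint — LL(1) conflict.

Yes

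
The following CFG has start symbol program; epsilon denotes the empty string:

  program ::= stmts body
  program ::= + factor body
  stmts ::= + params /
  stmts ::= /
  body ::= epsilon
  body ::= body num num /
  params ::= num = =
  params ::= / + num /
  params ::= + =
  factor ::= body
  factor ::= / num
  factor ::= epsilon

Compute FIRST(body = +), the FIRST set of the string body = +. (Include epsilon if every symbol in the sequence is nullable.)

Add FIRST(body)\{epsilon} = { num }; body is nullable, continue.
= is a terminal; add {=} and stop.

{ =, num }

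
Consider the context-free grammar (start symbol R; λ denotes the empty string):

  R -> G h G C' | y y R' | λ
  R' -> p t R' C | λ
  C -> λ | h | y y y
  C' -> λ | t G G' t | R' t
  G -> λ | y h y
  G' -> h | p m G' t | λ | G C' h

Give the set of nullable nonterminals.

Directly nullable (have an λ-production): R, R', C, C', G, G'.

{ C, C', G, G', R, R' }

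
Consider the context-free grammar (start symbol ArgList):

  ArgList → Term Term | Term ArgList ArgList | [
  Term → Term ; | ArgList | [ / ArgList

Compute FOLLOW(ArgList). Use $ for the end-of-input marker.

{ $, ;, [ }

ArgList is the start symbol, so $ ∈ FOLLOW(ArgList).
In ArgList → Term ArgList ArgList: add FIRST(ArgList) = { [ }.
In ArgList → Term ArgList ArgList: ArgList is at the end, add FOLLOW(ArgList) = { $, ;, [ }.
In Term → ArgList: ArgList is at the end, add FOLLOW(Term) = { $, ;, [ }.
In Term → [ / ArgList: ArgList is at the end, add FOLLOW(Term) = { $, ;, [ }.
Union: FOLLOW(ArgList) = { $, ;, [ }.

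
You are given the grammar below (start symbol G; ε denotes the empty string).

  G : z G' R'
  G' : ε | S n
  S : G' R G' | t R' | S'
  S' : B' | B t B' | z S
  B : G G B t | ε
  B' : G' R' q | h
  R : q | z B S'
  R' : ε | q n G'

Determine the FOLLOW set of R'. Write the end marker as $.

{ $, h, n, q, t, z }

In G : z G' R': R' is at the end, add FOLLOW(G) = { $, t, z }.
In S : t R': R' is at the end, add FOLLOW(S) = { h, n, q, t, z }.
In B' : G' R' q: add FIRST(q) = { q }.
Union: FOLLOW(R') = { $, h, n, q, t, z }.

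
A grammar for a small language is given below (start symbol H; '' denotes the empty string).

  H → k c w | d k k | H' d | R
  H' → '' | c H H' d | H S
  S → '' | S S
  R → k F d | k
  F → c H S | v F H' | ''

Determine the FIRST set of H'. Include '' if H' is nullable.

{ c, d, k, '' }

H' → '' contributes ''.
H' → c H H' d contributes {c}.
From H' → H S: add FIRST(H) = { c, d, k }.
Union: FIRST(H') = { c, d, k, '' }.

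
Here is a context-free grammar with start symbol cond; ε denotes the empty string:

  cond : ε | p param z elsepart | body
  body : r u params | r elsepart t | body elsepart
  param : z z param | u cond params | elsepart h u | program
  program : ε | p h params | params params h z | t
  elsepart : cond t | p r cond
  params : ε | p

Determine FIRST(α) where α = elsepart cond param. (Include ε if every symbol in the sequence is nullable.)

Add FIRST(elsepart) = { p, r, t }; elsepart is not nullable, stop.

{ p, r, t }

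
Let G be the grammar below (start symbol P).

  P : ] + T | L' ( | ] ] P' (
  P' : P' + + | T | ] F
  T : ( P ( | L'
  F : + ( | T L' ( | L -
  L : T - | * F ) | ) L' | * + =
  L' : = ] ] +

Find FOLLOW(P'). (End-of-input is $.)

In P : ] ] P' (: add FIRST(() = { ( }.
In P' : P' + +: add FIRST(+ +) = { + }.
Union: FOLLOW(P') = { (, + }.

{ (, + }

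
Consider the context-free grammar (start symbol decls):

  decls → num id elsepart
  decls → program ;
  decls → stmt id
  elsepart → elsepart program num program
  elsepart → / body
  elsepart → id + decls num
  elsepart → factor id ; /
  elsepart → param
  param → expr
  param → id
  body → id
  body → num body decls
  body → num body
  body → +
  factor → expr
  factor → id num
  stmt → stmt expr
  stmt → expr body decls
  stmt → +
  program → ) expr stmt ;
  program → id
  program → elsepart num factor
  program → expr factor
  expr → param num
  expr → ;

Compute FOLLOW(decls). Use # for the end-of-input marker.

{ #, ), +, /, ;, id, num }

decls is the start symbol, so # ∈ FOLLOW(decls).
In elsepart → id + decls num: add FIRST(num) = { num }.
In body → num body decls: decls is at the end, add FOLLOW(body) = { #, ), +, /, ;, id, num }.
In stmt → expr body decls: decls is at the end, add FOLLOW(stmt) = { ;, id }.
Union: FOLLOW(decls) = { #, ), +, /, ;, id, num }.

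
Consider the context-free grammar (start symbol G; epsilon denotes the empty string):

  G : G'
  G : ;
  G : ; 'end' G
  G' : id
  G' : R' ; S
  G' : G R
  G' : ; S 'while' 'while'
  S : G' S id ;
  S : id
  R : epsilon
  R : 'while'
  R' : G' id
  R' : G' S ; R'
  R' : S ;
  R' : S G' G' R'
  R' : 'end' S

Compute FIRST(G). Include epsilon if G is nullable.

{ 'end', ;, id }

From G : G': add FIRST(G') = { 'end', ;, id }.
G : ; contributes {;}.
G : ; 'end' G contributes {;}.
Union: FIRST(G) = { 'end', ;, id }.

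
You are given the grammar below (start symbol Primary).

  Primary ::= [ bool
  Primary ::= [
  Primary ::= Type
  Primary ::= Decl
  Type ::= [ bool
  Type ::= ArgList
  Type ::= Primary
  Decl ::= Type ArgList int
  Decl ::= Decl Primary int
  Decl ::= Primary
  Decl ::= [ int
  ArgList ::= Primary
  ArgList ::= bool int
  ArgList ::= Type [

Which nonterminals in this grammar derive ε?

{ } (none)

No nonterminal has an empty production or an RHS whose symbols are all nullable.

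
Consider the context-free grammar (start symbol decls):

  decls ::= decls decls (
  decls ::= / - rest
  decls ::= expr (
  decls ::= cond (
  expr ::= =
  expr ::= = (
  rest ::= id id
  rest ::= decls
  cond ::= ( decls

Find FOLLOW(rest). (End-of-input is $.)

In decls ::= / - rest: rest is at the end, add FOLLOW(decls) = { $, (, /, = }.
Union: FOLLOW(rest) = { $, (, /, = }.

{ $, (, /, = }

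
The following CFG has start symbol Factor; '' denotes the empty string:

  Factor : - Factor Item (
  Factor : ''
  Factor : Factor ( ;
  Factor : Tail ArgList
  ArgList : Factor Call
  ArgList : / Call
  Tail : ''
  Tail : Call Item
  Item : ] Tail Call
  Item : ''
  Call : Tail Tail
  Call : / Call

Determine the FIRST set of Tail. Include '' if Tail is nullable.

Tail : '' contributes ''.
From Tail : Call Item: Call, Item nullable, take FIRST(Call) ∪ FIRST(Item) = { /, ] }; also '' since the whole RHS is nullable.
Union: FIRST(Tail) = { /, ], '' }.

{ /, ], '' }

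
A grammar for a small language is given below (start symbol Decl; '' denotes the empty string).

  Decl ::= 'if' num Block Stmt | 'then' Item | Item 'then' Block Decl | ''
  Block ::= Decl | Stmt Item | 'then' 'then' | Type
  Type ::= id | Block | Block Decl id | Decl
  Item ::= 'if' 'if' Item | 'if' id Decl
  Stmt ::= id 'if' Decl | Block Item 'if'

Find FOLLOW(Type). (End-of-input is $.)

{ $, 'if', 'then', id }

In Block ::= Type: Type is at the end, add FOLLOW(Block) = { $, 'if', 'then', id }.
Union: FOLLOW(Type) = { $, 'if', 'then', id }.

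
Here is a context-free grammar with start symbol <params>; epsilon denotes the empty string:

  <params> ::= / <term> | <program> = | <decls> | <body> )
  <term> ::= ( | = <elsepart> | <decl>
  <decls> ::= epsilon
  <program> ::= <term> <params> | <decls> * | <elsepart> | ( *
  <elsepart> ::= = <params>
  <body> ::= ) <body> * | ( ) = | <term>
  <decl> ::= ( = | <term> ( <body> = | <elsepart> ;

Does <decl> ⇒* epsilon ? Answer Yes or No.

Nullable nonterminals: <decls>, <params>.
No production of <decl> has an RHS whose symbols are all nullable, so <decl> is not nullable.

No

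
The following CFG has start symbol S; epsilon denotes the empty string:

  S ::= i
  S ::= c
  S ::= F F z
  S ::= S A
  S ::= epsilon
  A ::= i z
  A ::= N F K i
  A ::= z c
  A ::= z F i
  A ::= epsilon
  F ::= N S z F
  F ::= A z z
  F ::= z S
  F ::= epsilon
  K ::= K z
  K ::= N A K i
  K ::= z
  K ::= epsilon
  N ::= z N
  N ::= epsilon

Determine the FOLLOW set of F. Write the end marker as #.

{ c, i, z }

In S ::= F F z: add FIRST(F z) = { c, i, z }.
In S ::= F F z: add FIRST(z) = { z }.
In A ::= N F K i: add FIRST(K i) = { c, i, z }.
In A ::= z F i: add FIRST(i) = { i }.
In F ::= N S z F: F is at the end, add FOLLOW(F) = { c, i, z }.
Union: FOLLOW(F) = { c, i, z }.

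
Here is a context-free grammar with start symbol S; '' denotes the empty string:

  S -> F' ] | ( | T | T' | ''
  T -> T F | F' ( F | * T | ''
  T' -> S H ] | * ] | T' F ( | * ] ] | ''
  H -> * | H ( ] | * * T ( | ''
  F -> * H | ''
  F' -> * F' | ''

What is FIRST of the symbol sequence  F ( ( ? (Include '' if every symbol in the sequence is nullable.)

Add FIRST(F)\{''} = { * }; F is nullable, continue.
( is a terminal; add {(} and stop.

{ (, * }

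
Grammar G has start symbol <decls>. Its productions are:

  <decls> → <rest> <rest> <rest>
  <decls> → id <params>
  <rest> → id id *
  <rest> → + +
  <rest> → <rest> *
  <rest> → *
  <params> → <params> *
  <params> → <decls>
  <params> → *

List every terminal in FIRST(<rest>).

{ *, +, id }

<rest> → id id * contributes {id}.
<rest> → + + contributes {+}.
From <rest> → <rest> *: add FIRST(<rest>) = { *, +, id }.
<rest> → * contributes {*}.
Union: FIRST(<rest>) = { *, +, id }.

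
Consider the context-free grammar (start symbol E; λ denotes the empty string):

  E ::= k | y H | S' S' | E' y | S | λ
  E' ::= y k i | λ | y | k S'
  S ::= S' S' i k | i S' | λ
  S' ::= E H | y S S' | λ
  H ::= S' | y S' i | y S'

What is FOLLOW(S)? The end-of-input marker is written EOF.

In E ::= S: S is at the end, add FOLLOW(E) = { EOF, i, k, y }.
In S' ::= y S S': add FIRST(S')\{λ} = { i, k, y }.
  Since S' is nullable, also add FOLLOW(S') = { EOF, i, k, y }.
Union: FOLLOW(S) = { EOF, i, k, y }.

{ EOF, i, k, y }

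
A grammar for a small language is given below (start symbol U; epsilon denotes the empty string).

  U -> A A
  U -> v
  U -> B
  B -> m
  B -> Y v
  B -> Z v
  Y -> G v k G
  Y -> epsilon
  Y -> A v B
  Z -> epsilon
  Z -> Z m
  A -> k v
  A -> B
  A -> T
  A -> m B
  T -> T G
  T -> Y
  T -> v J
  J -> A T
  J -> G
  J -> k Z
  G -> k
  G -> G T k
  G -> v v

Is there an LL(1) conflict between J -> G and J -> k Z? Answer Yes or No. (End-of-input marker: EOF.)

FIRST(G) = { k, v } and FIRST(k Z) = { k }.
Both contain k, so the two alternatives are not disjoint — LL(1) conflict.

Yes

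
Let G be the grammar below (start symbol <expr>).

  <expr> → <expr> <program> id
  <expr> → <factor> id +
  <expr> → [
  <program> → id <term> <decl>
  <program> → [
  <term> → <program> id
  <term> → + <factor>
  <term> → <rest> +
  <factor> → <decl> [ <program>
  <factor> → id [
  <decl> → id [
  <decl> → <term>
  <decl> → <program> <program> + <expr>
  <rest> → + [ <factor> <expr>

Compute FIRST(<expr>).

From <expr> → <expr> <program> id: add FIRST(<expr>) = { +, [, id }.
From <expr> → <factor> id +: add FIRST(<factor>) = { +, [, id }.
<expr> → [ contributes {[}.
Union: FIRST(<expr>) = { +, [, id }.

{ +, [, id }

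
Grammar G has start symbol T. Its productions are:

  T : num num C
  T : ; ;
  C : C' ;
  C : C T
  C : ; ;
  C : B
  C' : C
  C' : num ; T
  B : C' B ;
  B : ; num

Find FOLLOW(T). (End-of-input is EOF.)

{ EOF, ;, num }

T is the start symbol, so EOF ∈ FOLLOW(T).
In C : C T: T is at the end, add FOLLOW(C) = { EOF, ;, num }.
In C' : num ; T: T is at the end, add FOLLOW(C') = { ;, num }.
Union: FOLLOW(T) = { EOF, ;, num }.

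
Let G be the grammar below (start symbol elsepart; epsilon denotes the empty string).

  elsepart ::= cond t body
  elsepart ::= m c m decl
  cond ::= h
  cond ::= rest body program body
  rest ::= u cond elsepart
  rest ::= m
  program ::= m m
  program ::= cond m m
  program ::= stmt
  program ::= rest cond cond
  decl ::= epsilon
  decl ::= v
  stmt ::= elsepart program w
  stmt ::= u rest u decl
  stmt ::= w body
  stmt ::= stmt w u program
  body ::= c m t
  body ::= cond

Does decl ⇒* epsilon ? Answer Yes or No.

decl has an epsilon-production, so decl ⇒ epsilon.

Yes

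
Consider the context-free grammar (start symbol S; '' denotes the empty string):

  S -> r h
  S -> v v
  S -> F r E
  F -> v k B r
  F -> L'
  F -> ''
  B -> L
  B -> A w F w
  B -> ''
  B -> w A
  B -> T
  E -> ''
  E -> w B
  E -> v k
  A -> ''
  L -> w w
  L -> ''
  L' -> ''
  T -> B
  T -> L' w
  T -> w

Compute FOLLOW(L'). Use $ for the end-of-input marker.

{ r, w }

In F -> L': L' is at the end, add FOLLOW(F) = { r, w }.
In T -> L' w: add FIRST(w) = { w }.
Union: FOLLOW(L') = { r, w }.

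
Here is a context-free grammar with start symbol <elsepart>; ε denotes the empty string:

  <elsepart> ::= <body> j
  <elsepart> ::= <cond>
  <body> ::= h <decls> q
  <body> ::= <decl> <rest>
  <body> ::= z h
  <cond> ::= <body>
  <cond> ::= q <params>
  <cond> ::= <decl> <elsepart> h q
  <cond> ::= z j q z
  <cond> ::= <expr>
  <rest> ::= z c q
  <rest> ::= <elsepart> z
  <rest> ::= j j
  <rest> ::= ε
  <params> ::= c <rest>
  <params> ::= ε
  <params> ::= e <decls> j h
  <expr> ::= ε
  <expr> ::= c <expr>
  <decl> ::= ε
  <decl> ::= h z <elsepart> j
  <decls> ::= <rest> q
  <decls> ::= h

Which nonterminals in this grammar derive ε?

{ <body>, <cond>, <decl>, <elsepart>, <expr>, <params>, <rest> }

Directly nullable (have an ε-production): <rest>, <params>, <expr>, <decl>.
<body> ::= <decl> <rest> with every symbol nullable, so <body> is nullable.
<elsepart> ::= <cond> with every symbol nullable, so <elsepart> is nullable.
<cond> ::= <body> with every symbol nullable, so <cond> is nullable.
No other nonterminal has a production whose RHS symbols are all nullable.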